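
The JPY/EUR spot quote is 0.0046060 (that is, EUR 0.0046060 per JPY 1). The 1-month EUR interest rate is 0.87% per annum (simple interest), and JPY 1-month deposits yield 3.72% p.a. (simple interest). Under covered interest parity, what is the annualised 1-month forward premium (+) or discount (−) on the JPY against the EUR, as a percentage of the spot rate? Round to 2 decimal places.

T = 1/12 years.
F = S · g_EUR/g_JPY = 0.004606 × 1.000725/1.003100 = 0.0045950946.
(F − S)/S ÷ T = (0.0045950946 − 0.004606)/0.004606/(1/12) = -0.028412 → -2.84%.

-2.84%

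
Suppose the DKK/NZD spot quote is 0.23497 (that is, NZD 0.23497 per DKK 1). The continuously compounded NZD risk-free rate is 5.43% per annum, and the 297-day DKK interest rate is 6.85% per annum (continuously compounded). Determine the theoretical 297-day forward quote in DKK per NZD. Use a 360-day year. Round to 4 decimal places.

T = 297/360 years.
NZD accumulates by e^(0.0543×297/360) = 1.0458161.
DKK accumulates by e^(0.0685×297/360) = 1.0581398.
So F = 0.23497 × 1.0458161 / 1.0581398 = 0.2322334 (NZD/DKK).
Invert for DKK per NZD: 1 / 0.2322334 = 4.3060.

4.3060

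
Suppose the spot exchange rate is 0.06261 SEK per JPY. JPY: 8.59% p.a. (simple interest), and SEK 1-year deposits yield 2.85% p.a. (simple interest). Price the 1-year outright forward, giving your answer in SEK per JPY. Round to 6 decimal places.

0.059300

T = 1 year.
SEK accumulates by 1 + 0.0285×1 = 1.028500.
JPY accumulates by 1 + 0.0859×1 = 1.085900.
CIP: F = S · (grow SEK)/(grow JPY) = 0.06261 × 1.028500/1.085900 = 0.05930047 SEK per JPY.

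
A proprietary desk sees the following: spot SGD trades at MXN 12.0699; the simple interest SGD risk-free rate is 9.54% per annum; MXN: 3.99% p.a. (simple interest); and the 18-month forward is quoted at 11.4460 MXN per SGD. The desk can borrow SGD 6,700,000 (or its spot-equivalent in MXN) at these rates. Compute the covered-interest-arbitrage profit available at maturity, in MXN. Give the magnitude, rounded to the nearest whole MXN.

MXN 1,953,982

T = 18/12 years.
Route A — deposit SGD, sell forward: 6,700,000 × 1.143100 × 11.4460 = MXN 87,662,281.42.
Route B — convert at spot, deposit MXN: 6,700,000 × 12.0699 × 1.059850 = MXN 85,708,299.55.
The quoted forward overvalues SGD, so borrow MXN, buy SGD at spot, deposit the SGD at 9.54%, and sell the proceeds forward at 11.4460.
Profit = 87,662,281.42 − 85,708,299.55 = MXN 1,953,982.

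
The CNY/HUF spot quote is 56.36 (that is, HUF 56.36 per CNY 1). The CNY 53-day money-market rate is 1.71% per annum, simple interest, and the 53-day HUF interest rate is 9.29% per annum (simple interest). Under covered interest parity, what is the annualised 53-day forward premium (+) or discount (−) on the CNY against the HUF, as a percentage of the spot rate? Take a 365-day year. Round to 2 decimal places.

+7.56%

T = 53/365 years.
No-arbitrage forward: 56.36 × 1.0134896 / 1.002483 = 56.97880 HUF/CNY.
(F − S)/S ÷ T = (56.97880 − 56.36)/56.36/(53/365) = 0.075613 → 7.56%.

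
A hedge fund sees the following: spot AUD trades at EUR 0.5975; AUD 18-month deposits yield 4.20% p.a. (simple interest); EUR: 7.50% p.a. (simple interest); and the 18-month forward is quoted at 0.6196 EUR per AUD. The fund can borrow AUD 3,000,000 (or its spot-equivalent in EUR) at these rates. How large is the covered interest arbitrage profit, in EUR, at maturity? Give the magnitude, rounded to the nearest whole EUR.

EUR 18,252

T = 18/12 years.
Route A — deposit AUD, sell forward: 3,000,000 × 1.063000 × 0.6196 = EUR 1,975,904.40.
Route B — convert at spot, deposit EUR: 3,000,000 × 0.5975 × 1.112500 = EUR 1,994,156.25.
The quoted forward undervalues AUD, so borrow AUD, convert to EUR at spot, deposit the EUR at 7.50%, and buy AUD forward at 0.6196 to cover the loan.
Profit = 1,994,156.25 − 1,975,904.40 = EUR 18,252.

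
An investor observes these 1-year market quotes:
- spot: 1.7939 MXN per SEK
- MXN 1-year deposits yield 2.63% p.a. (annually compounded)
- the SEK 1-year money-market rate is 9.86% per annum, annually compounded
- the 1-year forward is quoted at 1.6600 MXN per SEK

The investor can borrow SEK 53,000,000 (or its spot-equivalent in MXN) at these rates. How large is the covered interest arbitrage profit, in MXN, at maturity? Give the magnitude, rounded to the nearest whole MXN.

T = 1 year.
Route A — deposit SEK, sell forward: 53,000,000 × 1.098600 × 1.6600 = MXN 96,654,828.00.
Route B — convert at spot, deposit MXN: 53,000,000 × 1.7939 × 1.026300 = MXN 97,577,217.21.
The quoted forward undervalues SEK, so borrow SEK, convert to MXN at spot, deposit the MXN at 2.63%, and buy SEK forward at 1.6600 to cover the loan.
The gap between the two covered legs is MXN 922,389.

MXN 922,389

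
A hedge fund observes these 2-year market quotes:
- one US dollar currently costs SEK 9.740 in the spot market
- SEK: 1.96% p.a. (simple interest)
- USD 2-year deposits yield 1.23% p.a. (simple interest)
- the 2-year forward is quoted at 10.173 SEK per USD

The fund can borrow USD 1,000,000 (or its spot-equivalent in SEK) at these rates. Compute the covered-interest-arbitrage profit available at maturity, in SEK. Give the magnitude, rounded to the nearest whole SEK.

T = 2 years.
Invest the USD and cover forward: 1,000,000 × 1.024600 × 10.173 = SEK 10,423,255.80.
Convert at spot and invest in SEK: 1,000,000 × 9.740 × 1.039200 = SEK 10,121,808.00.
The quoted forward overvalues USD, so borrow SEK, buy USD at spot, deposit the USD at 1.23%, and sell the proceeds forward at 10.173.
The gap between the two covered legs is SEK 301,448.

SEK 301,448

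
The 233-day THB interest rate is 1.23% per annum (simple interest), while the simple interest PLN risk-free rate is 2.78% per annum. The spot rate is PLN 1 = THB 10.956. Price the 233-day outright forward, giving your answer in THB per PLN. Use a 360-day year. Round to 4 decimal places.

T = 233/360 years.
THB growth factor: 1 + 0.0123×233/360 = 1.00796083.
PLN growth factor: 1 + 0.0278×233/360 = 1.01799278.
CIP: F = S · (grow THB)/(grow PLN) = 10.956 × 1.00796083/1.01799278 = 10.848033 THB per PLN.

10.8480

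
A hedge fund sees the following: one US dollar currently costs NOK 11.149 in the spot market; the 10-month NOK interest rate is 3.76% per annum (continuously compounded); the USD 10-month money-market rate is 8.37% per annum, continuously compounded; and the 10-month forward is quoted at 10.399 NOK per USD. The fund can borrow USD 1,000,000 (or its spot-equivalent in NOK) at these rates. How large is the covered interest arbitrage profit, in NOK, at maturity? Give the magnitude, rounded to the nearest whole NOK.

NOK 353,641

T = 10/12 years.
Keep in USD, deliver into the forward: 1,000,000·1.0722400877·10.399 = NOK 11,150,224.67.
Swap to NOK now, deposit: 1,000,000·11.149·1.0318293897 = NOK 11,503,865.87.
The quoted forward undervalues USD, so borrow USD, convert to NOK at spot, deposit the NOK at 3.76%, and buy USD forward at 10.399 to cover the loan.
Arbitrage profit = |11,150,224.67 − 11,503,865.87| = NOK 353,641.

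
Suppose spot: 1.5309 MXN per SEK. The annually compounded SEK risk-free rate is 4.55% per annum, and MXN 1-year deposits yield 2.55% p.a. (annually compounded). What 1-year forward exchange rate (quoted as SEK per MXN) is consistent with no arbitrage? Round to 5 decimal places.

0.66595

T = 1 year.
MXN growth factor: (1 + 0.0255)^1 = 1.025500.
Growth of 1 SEK over T: (1 + 0.0455)^1 = 1.045500.
So F = 1.5309 × 1.025500 / 1.045500 = 1.501614 (MXN/SEK).
Invert for SEK per MXN: 1 / 1.501614 = 0.66595.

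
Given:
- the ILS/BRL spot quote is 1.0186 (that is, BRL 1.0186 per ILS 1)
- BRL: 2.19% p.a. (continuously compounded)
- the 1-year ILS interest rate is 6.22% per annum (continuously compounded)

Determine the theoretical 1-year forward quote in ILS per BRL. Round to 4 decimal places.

1.0221

T = 1 year.
BRL growth factor: e^(0.0219×1) = 1.0221416.
Growth of 1 ILS over T: e^(0.0622×1) = 1.0641752.
Forward (BRL per ILS) = 1.0186 × 1.0221416 / 1.0641752 = 0.9783666.
Invert for ILS per BRL: 1 / 0.9783666 = 1.0221.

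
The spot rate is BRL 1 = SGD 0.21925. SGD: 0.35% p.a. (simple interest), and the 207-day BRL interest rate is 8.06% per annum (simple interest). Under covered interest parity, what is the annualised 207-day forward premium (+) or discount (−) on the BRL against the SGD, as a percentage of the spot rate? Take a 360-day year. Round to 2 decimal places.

-7.37%

T = 207/360 years.
CIP forward (SGD per BRL) = 0.21925 × 1.0020125/1.046345 = 0.20996062.
Annualised premium = (F − S)/S × (1/T) = (0.20996062 − 0.21925)/0.21925 ÷ (207/360) = -7.37%.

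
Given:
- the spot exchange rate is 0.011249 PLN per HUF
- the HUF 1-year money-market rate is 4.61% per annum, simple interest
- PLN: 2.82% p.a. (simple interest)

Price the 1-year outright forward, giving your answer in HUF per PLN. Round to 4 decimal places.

90.4444

T = 1 year.
PLN accumulates by 1 + 0.0282×1 = 1.028200.
HUF accumulates by 1 + 0.0461×1 = 1.046100.
CIP: F = S · (grow PLN)/(grow HUF) = 0.011249 × 1.028200/1.046100 = 0.011056516 PLN per HUF.
Invert for HUF per PLN: 1 / 0.011056516 = 90.4444.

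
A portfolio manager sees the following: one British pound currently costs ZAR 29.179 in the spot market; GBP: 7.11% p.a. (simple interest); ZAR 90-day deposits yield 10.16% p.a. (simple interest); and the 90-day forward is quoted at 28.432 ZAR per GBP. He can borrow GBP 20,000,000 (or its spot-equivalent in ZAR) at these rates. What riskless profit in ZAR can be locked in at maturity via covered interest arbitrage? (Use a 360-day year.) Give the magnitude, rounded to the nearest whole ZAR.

ZAR 19,655,356

T = 90/360 years.
Invest the GBP and cover forward: 20,000,000 × 1.017775 × 28.432 = ZAR 578,747,576.00.
Convert at spot and invest in ZAR: 20,000,000 × 29.179 × 1.025400 = ZAR 598,402,932.00.
The quoted forward undervalues GBP, so borrow GBP, convert to ZAR at spot, deposit the ZAR at 10.16%, and buy GBP forward at 28.432 to cover the loan.
The gap between the two covered legs is ZAR 19,655,356.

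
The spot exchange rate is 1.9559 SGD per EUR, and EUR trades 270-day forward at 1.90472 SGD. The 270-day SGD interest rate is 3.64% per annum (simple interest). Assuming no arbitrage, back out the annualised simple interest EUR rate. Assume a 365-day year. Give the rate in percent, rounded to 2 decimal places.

T = 270/365 years.
F/S = 1.90472/1.9559 = 0.9738330 = (growth of SGD) / (growth of EUR).
SGD growth factor: 1 + 0.0364×270/365 = 1.026926.
So the EUR growth factor = 1.0545196.
(1.0545196 − 1)/T = 0.073702, i.e. 7.37%.

7.37%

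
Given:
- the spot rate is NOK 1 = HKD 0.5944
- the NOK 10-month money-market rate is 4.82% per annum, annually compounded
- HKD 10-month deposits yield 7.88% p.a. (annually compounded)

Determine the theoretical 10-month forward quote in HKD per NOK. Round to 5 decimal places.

0.60883

T = 10/12 years.
Growth of 1 HKD over T: (1 + 0.0788)^(10/12) = 1.0652481.
NOK growth factor: (1 + 0.0482)^(10/12) = 1.0400083.
Forward (HKD per NOK) = 0.5944 × 1.0652481 / 1.0400083 = 0.6088254.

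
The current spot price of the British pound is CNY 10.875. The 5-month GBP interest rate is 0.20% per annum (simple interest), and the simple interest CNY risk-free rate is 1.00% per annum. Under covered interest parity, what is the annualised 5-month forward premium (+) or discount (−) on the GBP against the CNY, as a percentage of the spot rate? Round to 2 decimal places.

+0.80%

T = 5/12 years.
CIP forward (CNY per GBP) = 10.875 × 1.0041667/1.0008333 = 10.911221.
Annualised premium = (F − S)/S × (1/T) = (10.911221 − 10.875)/10.875 ÷ (5/12) = 0.80%.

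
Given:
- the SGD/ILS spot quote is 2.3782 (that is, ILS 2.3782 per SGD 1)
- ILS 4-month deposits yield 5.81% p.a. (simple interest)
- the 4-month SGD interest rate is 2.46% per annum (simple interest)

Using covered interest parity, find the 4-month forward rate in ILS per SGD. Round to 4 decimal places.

2.4045

T = 4/12 years.
ILS growth factor: 1 + 0.0581×4/12 = 1.0193667.
SGD growth factor: 1 + 0.0246×4/12 = 1.008200.
Forward (ILS per SGD) = 2.3782 × 1.0193667 / 1.008200 = 2.404541.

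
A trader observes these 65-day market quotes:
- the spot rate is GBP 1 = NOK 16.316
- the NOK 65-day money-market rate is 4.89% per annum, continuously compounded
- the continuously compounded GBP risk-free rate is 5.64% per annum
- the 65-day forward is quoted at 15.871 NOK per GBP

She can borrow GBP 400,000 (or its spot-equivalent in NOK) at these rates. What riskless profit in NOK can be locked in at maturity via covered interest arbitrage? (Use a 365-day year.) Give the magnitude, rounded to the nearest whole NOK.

NOK 170,998

T = 65/365 years.
Keep in GBP, deliver into the forward: 400,000·1.010094444·15.871 = NOK 6,412,483.57.
Swap to NOK now, deposit: 400,000·16.316·1.008746246 = NOK 6,583,481.50.
The quoted forward undervalues GBP, so borrow GBP, convert to NOK at spot, deposit the NOK at 4.89%, and buy GBP forward at 15.871 to cover the loan.
Profit = 6,583,481.50 − 6,412,483.57 = NOK 170,998.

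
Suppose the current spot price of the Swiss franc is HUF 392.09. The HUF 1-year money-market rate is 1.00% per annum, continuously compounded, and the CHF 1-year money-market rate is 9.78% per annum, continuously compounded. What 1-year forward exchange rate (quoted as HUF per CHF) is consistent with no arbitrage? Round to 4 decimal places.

359.1325

T = 1 year.
Growth of 1 HUF over T: e^(0.0100×1) = 1.010050167.
Growth of 1 CHF over T: e^(0.0978×1) = 1.102742215.
So F = 392.09 × 1.010050167 / 1.102742215 = 359.132501 (HUF/CHF).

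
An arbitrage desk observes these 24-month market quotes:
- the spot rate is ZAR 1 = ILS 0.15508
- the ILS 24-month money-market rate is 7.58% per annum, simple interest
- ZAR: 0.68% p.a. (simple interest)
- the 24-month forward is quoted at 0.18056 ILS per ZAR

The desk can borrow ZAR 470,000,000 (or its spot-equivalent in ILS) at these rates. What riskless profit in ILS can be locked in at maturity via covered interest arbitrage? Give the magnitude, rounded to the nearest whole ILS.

ILS 2,079,979

T = 2 years.
Invest the ZAR and cover forward: 470,000,000 × 1.013600 × 0.18056 = ILS 86,017,339.52.
Convert at spot and invest in ILS: 470,000,000 × 0.15508 × 1.151600 = ILS 83,937,360.16.
The quoted forward overvalues ZAR, so borrow ILS, buy ZAR at spot, deposit the ZAR at 0.68%, and sell the proceeds forward at 0.18056.
The gap between the two covered legs is ILS 2,079,979.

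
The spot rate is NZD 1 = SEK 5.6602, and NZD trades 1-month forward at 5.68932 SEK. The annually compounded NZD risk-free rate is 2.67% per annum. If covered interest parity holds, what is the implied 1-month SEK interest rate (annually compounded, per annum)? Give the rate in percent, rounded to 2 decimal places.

T = 1/12 years.
F/S = 5.68932/5.6602 = 1.0051447 = (growth of SEK) / (growth of NZD).
The NZD side grows by (1 + 0.0267)^(1/12) = 1.0021982.
So the SEK growth factor = 1.0073542.
Annualise: 1.0073542^(12/1) − 1 = 0.091909 = 9.19%.

9.19%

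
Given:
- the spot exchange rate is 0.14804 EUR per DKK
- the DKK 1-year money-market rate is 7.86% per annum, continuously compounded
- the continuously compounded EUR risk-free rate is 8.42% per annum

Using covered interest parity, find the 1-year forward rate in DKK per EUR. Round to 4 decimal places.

T = 1 year.
Growth of 1 EUR over T: e^(0.0842×1) = 1.0878464.
DKK growth factor: e^(0.0786×1) = 1.0817715.
CIP: F = S · (grow EUR)/(grow DKK) = 0.14804 × 1.0878464/1.0817715 = 0.1488713 EUR per DKK.
Quoted the other way: 1/0.1488713 = 6.7172 DKK per EUR.

6.7172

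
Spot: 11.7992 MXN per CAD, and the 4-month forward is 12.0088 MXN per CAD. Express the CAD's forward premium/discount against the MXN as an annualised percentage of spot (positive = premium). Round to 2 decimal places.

T = 4/12 years.
Period premium: (12.0088 − 11.7992)/11.7992 = 0.0177639.
Per annum: 0.0177639 / (4/12) = 0.053292 = 5.33%.

+5.33%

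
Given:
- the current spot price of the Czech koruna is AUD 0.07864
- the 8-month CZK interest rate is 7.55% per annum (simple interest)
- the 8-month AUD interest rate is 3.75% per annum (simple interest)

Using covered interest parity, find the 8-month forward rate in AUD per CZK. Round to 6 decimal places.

T = 8/12 years.
AUD accumulates by 1 + 0.0375×8/12 = 1.025000.
CZK growth factor: 1 + 0.0755×8/12 = 1.0503333.
Forward (AUD per CZK) = 0.07864 × 1.025000 / 1.0503333 = 0.07674326.

0.076743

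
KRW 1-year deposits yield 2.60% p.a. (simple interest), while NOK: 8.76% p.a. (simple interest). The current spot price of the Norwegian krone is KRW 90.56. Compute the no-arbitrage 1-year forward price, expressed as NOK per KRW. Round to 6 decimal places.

0.011705

T = 1 year.
KRW accumulates by 1 + 0.0260×1 = 1.026000.
NOK growth factor: 1 + 0.0876×1 = 1.087600.
So F = 90.56 × 1.026000 / 1.087600 = 85.43082 (KRW/NOK).
Quoted the other way: 1/85.43082 = 0.011705 NOK per KRW.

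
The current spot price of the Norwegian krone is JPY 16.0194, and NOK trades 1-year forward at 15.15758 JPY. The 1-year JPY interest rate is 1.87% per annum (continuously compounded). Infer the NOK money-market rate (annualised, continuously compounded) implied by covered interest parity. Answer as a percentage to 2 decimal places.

T = 1 year.
CIP gives F = S · g_JPY/g_NOK, so g_JPY/g_NOK = 15.15758/16.0194 = 0.9462015.
The JPY side grows by e^(0.0187×1) = 1.0188759.
Hence g_NOK = 1.0768065.
r = ln(1.0768065)/1 = 0.074000 → 7.40%.

7.40%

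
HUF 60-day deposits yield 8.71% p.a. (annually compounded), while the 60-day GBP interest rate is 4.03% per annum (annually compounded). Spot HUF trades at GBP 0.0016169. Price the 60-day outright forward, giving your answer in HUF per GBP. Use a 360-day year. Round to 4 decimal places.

623.0200

T = 60/360 years.
GBP growth factor: (1 + 0.0403)^(60/360) = 1.006606583.
Growth of 1 HUF over T: (1 + 0.0871)^(60/360) = 1.014016253.
Forward (GBP per HUF) = 0.0016169 × 1.006606583 / 1.014016253 = 0.00160508491.
Quoted the other way: 1/0.00160508491 = 623.0200 HUF per GBP.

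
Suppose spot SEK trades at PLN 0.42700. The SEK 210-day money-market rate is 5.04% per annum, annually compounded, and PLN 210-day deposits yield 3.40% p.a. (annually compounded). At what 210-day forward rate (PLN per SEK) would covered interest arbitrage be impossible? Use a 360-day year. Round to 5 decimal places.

T = 210/360 years.
PLN accumulates by (1 + 0.0340)^(210/360) = 1.0196951.
SEK accumulates by (1 + 0.0504)^(210/360) = 1.0290984.
CIP: F = S · (grow PLN)/(grow SEK) = 0.427 × 1.0196951/1.0290984 = 0.4230983 PLN per SEK.

0.42310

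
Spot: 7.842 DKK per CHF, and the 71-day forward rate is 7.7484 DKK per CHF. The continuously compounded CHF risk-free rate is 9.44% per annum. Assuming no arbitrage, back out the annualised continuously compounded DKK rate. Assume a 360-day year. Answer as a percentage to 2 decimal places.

T = 71/360 years.
By CIP, F/S equals the DKK-to-CHF growth ratio: 7.7484/7.842 = 0.9880643.
CHF growth factor: e^(0.0944×71/360) = 1.0187922.
So the DKK growth factor = 1.0066322.
Take logs: ln 1.0066322 / (71/360) = 0.033517, so 3.35%.

3.35%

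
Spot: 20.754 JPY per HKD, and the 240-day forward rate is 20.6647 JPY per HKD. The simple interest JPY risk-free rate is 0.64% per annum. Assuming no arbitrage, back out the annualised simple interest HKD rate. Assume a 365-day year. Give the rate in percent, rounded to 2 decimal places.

T = 240/365 years.
By CIP, F/S equals the JPY-to-HKD growth ratio: 20.6647/20.754 = 0.9956972.
The JPY side grows by 1 + 0.0064×240/365 = 1.0042082.
That pins the HKD growth at 1.0085478.
r = (1.0085478 − 1)/(240/365) = 0.013000 → 1.30%.

1.30%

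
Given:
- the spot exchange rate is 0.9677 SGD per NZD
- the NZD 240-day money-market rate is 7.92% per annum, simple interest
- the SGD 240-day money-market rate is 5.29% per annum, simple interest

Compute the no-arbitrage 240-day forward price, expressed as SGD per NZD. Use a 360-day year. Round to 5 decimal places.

T = 240/360 years.
SGD growth factor: 1 + 0.0529×240/360 = 1.0352667.
NZD growth factor: 1 + 0.0792×240/360 = 1.052800.
So F = 0.9677 × 1.0352667 / 1.052800 = 0.9515840 (SGD/NZD).

0.95158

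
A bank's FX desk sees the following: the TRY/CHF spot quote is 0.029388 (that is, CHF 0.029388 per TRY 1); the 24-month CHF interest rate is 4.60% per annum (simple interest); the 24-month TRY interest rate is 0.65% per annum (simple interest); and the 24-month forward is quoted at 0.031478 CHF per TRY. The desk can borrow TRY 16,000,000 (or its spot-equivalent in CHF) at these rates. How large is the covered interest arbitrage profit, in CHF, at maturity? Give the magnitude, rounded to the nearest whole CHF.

CHF 3,272

T = 2 years.
Route A — deposit TRY, sell forward: 16,000,000 × 1.013000 × 0.031478 = CHF 510,195.42.
Route B — convert at spot, deposit CHF: 16,000,000 × 0.029388 × 1.092000 = CHF 513,467.14.
The quoted forward undervalues TRY, so borrow TRY, convert to CHF at spot, deposit the CHF at 4.60%, and buy TRY forward at 0.031478 to cover the loan.
Profit = 513,467.14 − 510,195.42 = CHF 3,272.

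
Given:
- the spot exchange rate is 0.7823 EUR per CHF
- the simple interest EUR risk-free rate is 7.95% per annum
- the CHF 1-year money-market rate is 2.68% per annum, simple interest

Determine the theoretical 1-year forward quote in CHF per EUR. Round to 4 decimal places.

1.2159

T = 1 year.
EUR growth factor: 1 + 0.0795×1 = 1.079500.
CHF growth factor: 1 + 0.0268×1 = 1.026800.
So F = 0.7823 × 1.079500 / 1.026800 = 0.8224512 (EUR/CHF).
Invert for CHF per EUR: 1 / 0.8224512 = 1.2159.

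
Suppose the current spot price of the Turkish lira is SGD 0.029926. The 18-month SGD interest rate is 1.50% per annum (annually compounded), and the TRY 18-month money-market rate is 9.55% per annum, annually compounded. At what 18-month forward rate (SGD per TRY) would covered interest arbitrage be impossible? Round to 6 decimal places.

0.026689

T = 18/12 years.
Growth of 1 SGD over T: (1 + 0.0150)^(18/12) = 1.0225842.
Growth of 1 TRY over T: (1 + 0.0955)^(18/12) = 1.1466175.
CIP: F = S · (grow SGD)/(grow TRY) = 0.029926 × 1.0225842/1.1466175 = 0.02668881 SGD per TRY.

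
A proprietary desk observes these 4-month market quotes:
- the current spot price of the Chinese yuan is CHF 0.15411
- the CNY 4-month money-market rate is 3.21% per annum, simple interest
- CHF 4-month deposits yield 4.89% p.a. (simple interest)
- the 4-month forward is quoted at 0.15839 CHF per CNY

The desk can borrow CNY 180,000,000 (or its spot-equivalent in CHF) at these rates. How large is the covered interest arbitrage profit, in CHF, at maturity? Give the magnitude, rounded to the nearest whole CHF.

CHF 623,300

T = 4/12 years.
Invest the CNY and cover forward: 180,000,000 × 1.010700 × 0.15839 = CHF 28,815,259.14.
Convert at spot and invest in CHF: 180,000,000 × 0.15411 × 1.016300 = CHF 28,191,958.74.
The quoted forward overvalues CNY, so borrow CHF, buy CNY at spot, deposit the CNY at 3.21%, and sell the proceeds forward at 0.15839.
Profit = 28,815,259.14 − 28,191,958.74 = CHF 623,300.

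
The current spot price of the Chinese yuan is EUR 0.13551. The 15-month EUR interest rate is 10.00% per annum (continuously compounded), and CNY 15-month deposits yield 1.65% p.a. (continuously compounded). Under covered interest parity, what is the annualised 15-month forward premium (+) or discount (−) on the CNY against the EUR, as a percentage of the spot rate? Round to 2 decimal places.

T = 15/12 years.
No-arbitrage forward: 0.13551 × 1.1331485 / 1.0208392 = 0.15041836 EUR/CNY.
(F − S)/S ÷ T = (0.15041836 − 0.13551)/0.13551/(15/12) = 0.088013 → 8.80%.

+8.80%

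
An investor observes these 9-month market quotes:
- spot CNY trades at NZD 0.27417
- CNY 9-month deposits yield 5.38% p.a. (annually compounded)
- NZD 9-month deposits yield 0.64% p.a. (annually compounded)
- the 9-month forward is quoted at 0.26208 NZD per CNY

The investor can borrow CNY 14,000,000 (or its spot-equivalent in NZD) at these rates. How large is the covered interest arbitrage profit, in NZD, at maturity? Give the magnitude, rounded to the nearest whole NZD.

T = 9/12 years.
Keep in CNY, deliver into the forward: 14,000,000·1.040084551·0.26208 = NZD 3,816,195.03.
Swap to NZD now, deposit: 14,000,000·0.27417·1.00479617 = NZD 3,856,789.52.
The quoted forward undervalues CNY, so borrow CNY, convert to NZD at spot, deposit the NZD at 0.64%, and buy CNY forward at 0.26208 to cover the loan.
The gap between the two covered legs is NZD 40,594.

NZD 40,594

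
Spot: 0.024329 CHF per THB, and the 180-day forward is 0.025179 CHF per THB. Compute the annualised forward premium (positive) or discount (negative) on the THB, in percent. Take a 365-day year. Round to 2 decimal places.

T = 180/365 years.
THB trades forward at +3.49377% vs spot over the period.
Annualise by dividing by T: 0.0349377 / (180/365) = 0.070846 → 7.08%.

+7.08%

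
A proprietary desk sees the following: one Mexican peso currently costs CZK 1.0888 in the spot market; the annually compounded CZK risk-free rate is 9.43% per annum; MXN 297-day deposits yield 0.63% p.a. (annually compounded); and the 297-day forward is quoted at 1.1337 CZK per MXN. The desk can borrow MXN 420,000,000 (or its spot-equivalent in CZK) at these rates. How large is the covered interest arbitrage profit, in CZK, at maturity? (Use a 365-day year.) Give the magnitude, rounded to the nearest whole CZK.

T = 297/365 years.
Keep in MXN, deliver into the forward: 420,000,000·1.00512330047·1.1337 = CZK 478,593,480.01.
Swap to CZK now, deposit: 420,000,000·1.0888·1.07608167188 = CZK 492,087,844.22.
The quoted forward undervalues MXN, so borrow MXN, convert to CZK at spot, deposit the CZK at 9.43%, and buy MXN forward at 1.1337 to cover the loan.
The gap between the two covered legs is CZK 13,494,364.

CZK 13,494,364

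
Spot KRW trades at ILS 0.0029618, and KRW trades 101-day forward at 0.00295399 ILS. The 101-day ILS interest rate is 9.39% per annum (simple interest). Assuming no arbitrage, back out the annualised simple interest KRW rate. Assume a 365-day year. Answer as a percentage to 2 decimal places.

10.37%

T = 101/365 years.
CIP gives F = S · g_ILS/g_KRW, so g_ILS/g_KRW = 0.00295399/0.0029618 = 0.9973631.
ILS growth factor: 1 + 0.0939×101/365 = 1.0259833.
That pins the KRW growth at 1.0286959.
(1.0286959 − 1)/T = 0.103703, i.e. 10.37%.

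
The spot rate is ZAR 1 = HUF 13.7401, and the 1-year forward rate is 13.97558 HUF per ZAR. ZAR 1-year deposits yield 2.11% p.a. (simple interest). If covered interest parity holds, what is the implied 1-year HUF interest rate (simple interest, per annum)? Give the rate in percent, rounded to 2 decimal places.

T = 1 year.
By CIP, F/S equals the HUF-to-ZAR growth ratio: 13.97558/13.7401 = 1.0171382.
The ZAR side grows by 1 + 0.0211×1 = 1.021100.
So the HUF growth factor = 1.0385998.
r = (1.0385998 − 1)/1 = 0.038600 → 3.86%.

3.86%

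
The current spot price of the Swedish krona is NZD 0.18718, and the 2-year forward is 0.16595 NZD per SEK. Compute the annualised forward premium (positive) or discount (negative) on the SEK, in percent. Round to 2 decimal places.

T = 2 years.
SEK trades forward at -11.34202% vs spot over the period.
Per annum: -0.1134202 / 2 = -0.056710 = -5.67%.

-5.67%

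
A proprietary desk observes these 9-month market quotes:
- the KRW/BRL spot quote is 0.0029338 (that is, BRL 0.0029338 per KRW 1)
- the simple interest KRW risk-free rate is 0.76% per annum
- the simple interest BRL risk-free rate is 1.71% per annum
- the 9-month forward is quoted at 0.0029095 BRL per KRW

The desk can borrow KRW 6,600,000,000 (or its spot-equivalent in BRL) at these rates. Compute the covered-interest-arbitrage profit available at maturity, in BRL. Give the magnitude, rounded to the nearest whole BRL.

T = 9/12 years.
Route A — deposit KRW, sell forward: 6,600,000,000 × 1.005700 × 0.0029095 = BRL 19,312,155.39.
Route B — convert at spot, deposit BRL: 6,600,000,000 × 0.0029338 × 1.012825 = BRL 19,611,411.50.
The quoted forward undervalues KRW, so borrow KRW, convert to BRL at spot, deposit the BRL at 1.71%, and buy KRW forward at 0.0029095 to cover the loan.
Profit = 19,611,411.50 − 19,312,155.39 = BRL 299,256.

BRL 299,256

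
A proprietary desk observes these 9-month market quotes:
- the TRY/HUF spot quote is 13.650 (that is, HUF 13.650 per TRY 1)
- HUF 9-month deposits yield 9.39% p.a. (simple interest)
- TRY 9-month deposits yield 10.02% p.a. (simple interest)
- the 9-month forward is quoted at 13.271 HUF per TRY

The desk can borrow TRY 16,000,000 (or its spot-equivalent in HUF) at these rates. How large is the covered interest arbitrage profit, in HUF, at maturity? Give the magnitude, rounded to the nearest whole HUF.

T = 9/12 years.
Invest the TRY and cover forward: 16,000,000 × 1.075150 × 13.271 = HUF 228,293,050.40.
Convert at spot and invest in HUF: 16,000,000 × 13.650 × 1.070425 = HUF 233,780,820.00.
The quoted forward undervalues TRY, so borrow TRY, convert to HUF at spot, deposit the HUF at 9.39%, and buy TRY forward at 13.271 to cover the loan.
The gap between the two covered legs is HUF 5,487,770.

HUF 5,487,770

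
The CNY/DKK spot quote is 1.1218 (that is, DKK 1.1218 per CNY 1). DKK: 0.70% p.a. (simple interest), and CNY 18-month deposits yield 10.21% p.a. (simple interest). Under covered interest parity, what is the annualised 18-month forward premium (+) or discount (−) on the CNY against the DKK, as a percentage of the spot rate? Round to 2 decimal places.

-8.25%

T = 18/12 years.
F = S · g_DKK/g_CNY = 1.1218 × 1.010500/1.153150 = 0.9830281.
(F − S)/S ÷ T = (0.9830281 − 1.1218)/1.1218/(18/12) = -0.082470 → -8.25%.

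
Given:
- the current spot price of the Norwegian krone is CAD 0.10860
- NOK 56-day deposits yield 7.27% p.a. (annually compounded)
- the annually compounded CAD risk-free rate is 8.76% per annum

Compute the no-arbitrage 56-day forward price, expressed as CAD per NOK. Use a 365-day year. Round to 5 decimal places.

0.10883

T = 56/365 years.
Growth of 1 CAD over T: (1 + 0.0876)^(56/365) = 1.0129669.
NOK accumulates by (1 + 0.0727)^(56/365) = 1.0108253.
So F = 0.1086 × 1.0129669 / 1.0108253 = 0.1088301 (CAD/NOK).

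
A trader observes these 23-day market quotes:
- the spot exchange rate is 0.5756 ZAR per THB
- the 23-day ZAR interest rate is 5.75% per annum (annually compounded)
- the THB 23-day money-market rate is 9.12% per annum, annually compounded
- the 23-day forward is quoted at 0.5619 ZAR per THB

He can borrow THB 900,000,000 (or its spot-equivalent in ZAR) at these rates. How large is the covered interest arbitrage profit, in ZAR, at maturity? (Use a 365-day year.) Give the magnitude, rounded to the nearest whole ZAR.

ZAR 11,369,325

T = 23/365 years.
Route A — deposit THB, sell forward: 900,000,000 × 1.00551486127 × 0.5619 = ZAR 508,498,920.49.
Route B — convert at spot, deposit ZAR: 900,000,000 × 0.5756 × 1.00352915954 = ZAR 519,868,245.81.
The quoted forward undervalues THB, so borrow THB, convert to ZAR at spot, deposit the ZAR at 5.75%, and buy THB forward at 0.5619 to cover the loan.
Profit = 519,868,245.81 − 508,498,920.49 = ZAR 11,369,325.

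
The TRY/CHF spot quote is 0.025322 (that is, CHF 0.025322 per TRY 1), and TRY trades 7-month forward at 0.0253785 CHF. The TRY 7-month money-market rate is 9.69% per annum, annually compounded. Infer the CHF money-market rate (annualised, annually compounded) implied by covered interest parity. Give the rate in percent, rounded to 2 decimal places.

T = 7/12 years.
F/S = 0.0253785/0.025322 = 1.0022313 = (growth of CHF) / (growth of TRY).
TRY growth factor: (1 + 0.0969)^(7/12) = 1.0554332.
Hence g_CHF = 1.0577882.
Annualise: 1.0577882^(12/7) − 1 = 0.101099 = 10.11%.

10.11%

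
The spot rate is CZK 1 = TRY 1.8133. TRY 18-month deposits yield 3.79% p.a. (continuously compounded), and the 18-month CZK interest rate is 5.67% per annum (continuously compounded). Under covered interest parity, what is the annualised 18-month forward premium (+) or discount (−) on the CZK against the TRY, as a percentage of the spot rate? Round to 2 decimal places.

-1.85%

T = 18/12 years.
F = S · g_TRY/g_CZK = 1.8133 × 1.058497/1.0887715 = 1.7628792.
(F − S)/S ÷ T = (1.7628792 − 1.8133)/1.8133/(18/12) = -0.018537 → -1.85%.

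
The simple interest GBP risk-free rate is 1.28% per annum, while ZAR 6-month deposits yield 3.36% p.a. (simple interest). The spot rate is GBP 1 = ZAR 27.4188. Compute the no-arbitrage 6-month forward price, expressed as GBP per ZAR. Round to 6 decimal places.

T = 6/12 years.
ZAR accumulates by 1 + 0.0336×6/12 = 1.016800.
GBP growth factor: 1 + 0.0128×6/12 = 1.006400.
So F = 27.4188 × 1.016800 / 1.006400 = 27.70214 (ZAR/GBP).
Invert for GBP per ZAR: 1 / 27.70214 = 0.036098.

0.036098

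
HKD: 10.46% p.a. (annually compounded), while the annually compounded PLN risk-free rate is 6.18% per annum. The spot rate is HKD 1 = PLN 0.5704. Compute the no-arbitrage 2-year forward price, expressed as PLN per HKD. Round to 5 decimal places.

T = 2 years.
Growth of 1 PLN over T: (1 + 0.0618)^2 = 1.1274192.
HKD accumulates by (1 + 0.1046)^2 = 1.2201412.
CIP: F = S · (grow PLN)/(grow HKD) = 0.5704 × 1.1274192/1.2201412 = 0.5270537 PLN per HKD.

0.52705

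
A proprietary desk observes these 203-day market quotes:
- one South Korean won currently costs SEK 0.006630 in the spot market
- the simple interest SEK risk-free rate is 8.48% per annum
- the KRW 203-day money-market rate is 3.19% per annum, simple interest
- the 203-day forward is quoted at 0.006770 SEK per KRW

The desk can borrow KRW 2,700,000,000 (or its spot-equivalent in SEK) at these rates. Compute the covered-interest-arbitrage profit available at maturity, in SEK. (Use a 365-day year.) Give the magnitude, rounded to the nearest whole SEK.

T = 203/365 years.
Route A — deposit KRW, sell forward: 2,700,000,000 × 1.0177416438 × 0.006770 = SEK 18,603,299.51.
Route B — convert at spot, deposit SEK: 2,700,000,000 × 0.006630 × 1.0471627397 = SEK 18,745,260.20.
The quoted forward undervalues KRW, so borrow KRW, convert to SEK at spot, deposit the SEK at 8.48%, and buy KRW forward at 0.006770 to cover the loan.
The gap between the two covered legs is SEK 141,961.

SEK 141,961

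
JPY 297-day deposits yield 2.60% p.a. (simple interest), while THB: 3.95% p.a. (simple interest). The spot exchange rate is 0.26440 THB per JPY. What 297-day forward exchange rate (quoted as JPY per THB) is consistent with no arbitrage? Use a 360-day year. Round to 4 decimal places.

T = 297/360 years.
Growth of 1 THB over T: 1 + 0.0395×297/360 = 1.0325875.
JPY accumulates by 1 + 0.0260×297/360 = 1.021450.
CIP: F = S · (grow THB)/(grow JPY) = 0.2644 × 1.0325875/1.021450 = 0.2672829 THB per JPY.
Invert for JPY per THB: 1 / 0.2672829 = 3.7414.

3.7414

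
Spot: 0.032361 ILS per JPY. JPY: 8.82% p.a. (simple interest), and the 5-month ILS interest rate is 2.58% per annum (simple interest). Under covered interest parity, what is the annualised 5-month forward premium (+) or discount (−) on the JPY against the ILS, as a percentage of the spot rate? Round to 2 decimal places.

T = 5/12 years.
F = S · g_ILS/g_JPY = 0.032361 × 1.010750/1.036750 = 0.031549439.
(F − S)/S ÷ T = (0.031549439 − 0.032361)/0.032361/(5/12) = -0.060188 → -6.02%.

-6.02%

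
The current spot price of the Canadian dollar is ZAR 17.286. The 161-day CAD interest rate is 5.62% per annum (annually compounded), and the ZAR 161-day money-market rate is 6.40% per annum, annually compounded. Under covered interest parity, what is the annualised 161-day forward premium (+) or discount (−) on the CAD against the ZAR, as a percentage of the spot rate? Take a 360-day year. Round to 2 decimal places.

T = 161/360 years.
No-arbitrage forward: 17.286 × 1.028132 / 1.0247544 = 17.342975 ZAR/CAD.
Annualised premium = (F − S)/S × (1/T) = (17.342975 − 17.286)/17.286 ÷ (161/360) = 0.74%.

+0.74%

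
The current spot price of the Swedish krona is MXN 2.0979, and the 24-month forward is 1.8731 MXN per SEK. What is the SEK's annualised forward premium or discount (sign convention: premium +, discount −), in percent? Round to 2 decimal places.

-5.36%

T = 2 years.
SEK trades forward at -10.71548% vs spot over the period.
Per annum: -0.1071548 / 2 = -0.053577 = -5.36%.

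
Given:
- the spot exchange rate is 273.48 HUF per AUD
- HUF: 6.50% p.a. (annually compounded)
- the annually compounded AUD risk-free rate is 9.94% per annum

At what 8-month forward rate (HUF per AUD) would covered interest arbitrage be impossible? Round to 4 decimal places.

T = 8/12 years.
HUF accumulates by (1 + 0.0650)^(8/12) = 1.042876958.
AUD growth factor: (1 + 0.0994)^(8/12) = 1.06521471.
Forward (HUF per AUD) = 273.48 × 1.042876958 / 1.06521471 = 267.745073.

267.7451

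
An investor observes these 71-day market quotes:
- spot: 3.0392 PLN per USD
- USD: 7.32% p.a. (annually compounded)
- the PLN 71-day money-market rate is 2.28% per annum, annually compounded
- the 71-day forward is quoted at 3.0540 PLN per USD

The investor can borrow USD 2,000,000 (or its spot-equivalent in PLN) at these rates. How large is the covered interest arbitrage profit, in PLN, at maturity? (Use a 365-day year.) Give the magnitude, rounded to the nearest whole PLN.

T = 71/365 years.
Keep in USD, deliver into the forward: 2,000,000·1.013836726·3.0540 = PLN 6,192,514.72.
Swap to PLN now, deposit: 2,000,000·3.0392·1.004394894 = PLN 6,105,113.92.
The quoted forward overvalues USD, so borrow PLN, buy USD at spot, deposit the USD at 7.32%, and sell the proceeds forward at 3.0540.
Arbitrage profit = |6,192,514.72 − 6,105,113.92| = PLN 87,401.

PLN 87,401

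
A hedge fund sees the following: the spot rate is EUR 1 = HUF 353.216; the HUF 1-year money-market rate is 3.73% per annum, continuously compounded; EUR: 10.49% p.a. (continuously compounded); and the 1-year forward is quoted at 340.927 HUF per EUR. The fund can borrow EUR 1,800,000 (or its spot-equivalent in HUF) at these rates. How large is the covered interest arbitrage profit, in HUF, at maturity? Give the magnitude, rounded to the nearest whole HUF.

HUF 21,588,512

T = 1 year.
Invest the EUR and cover forward: 1,800,000 × 1.11059954485 × 340.927 = HUF 681,540,067.85.
Convert at spot and invest in HUF: 1,800,000 × 353.216 × 1.03800437545 = HUF 659,951,556.26.
The quoted forward overvalues EUR, so borrow HUF, buy EUR at spot, deposit the EUR at 10.49%, and sell the proceeds forward at 340.927.
The gap between the two covered legs is HUF 21,588,512.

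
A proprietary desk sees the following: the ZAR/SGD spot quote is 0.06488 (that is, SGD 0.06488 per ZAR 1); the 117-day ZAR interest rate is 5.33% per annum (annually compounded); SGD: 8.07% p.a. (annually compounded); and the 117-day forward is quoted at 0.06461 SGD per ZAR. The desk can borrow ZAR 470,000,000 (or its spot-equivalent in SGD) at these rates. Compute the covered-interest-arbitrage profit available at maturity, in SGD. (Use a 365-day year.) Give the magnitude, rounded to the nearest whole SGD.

SGD 385,319

T = 117/365 years.
Route A — deposit ZAR, sell forward: 470,000,000 × 1.0167847507 × 0.06461 = SGD 30,876,397.49.
Route B — convert at spot, deposit SGD: 470,000,000 × 0.06488 × 1.0251894234 = SGD 31,261,716.20.
The quoted forward undervalues ZAR, so borrow ZAR, convert to SGD at spot, deposit the SGD at 8.07%, and buy ZAR forward at 0.06461 to cover the loan.
The gap between the two covered legs is SGD 385,319.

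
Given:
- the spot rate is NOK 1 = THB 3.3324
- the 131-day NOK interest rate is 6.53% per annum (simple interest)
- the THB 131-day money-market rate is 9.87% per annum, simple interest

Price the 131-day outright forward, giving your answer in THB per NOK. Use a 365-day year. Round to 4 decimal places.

T = 131/365 years.
THB accumulates by 1 + 0.0987×131/365 = 1.0354238.
NOK growth factor: 1 + 0.0653×131/365 = 1.0234364.
Forward (THB per NOK) = 3.3324 × 1.0354238 / 1.0234364 = 3.371432.

3.3714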